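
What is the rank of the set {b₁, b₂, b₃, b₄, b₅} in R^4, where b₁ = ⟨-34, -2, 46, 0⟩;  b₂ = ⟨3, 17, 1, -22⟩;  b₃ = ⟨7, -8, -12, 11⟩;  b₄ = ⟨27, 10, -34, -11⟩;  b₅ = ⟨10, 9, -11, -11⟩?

Row-reduce the 5×4 matrix with these as rows.
The echelon form has 2 nonzero rows, so the rank is 2.
(With 5 elements in a 4-dimensional space the rank is at most 4.)

rank 2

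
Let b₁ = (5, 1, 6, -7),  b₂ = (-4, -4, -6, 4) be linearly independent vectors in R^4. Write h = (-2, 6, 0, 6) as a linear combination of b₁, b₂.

Solve the system with b₁, b₂ as columns and h as the right-hand side.
The system has the unique solution (c₁, c₂) = (-2, -2).

h = -2b₁ - 2b₂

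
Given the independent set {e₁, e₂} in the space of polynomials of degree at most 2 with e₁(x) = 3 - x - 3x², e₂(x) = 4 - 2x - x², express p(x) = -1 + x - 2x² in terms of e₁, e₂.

Take coordinate vectors relative to {1, x, x²}.
Solve the system with e₁, e₂ as columns and p as the right-hand side.
Back-substitution yields (c₁, c₂) = (1, -1).

p = e₁ - e₂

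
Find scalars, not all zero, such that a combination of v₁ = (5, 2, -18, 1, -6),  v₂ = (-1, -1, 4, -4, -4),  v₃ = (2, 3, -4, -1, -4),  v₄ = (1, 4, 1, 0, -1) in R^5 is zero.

Row-reduce the matrix with v₁, v₂, v₃, v₄ as columns; the null space gives the coefficients.
A generator of the null space is (1, 1, -3, 2).

v₁ + v₂ - 3v₃ + 2v₄ = 0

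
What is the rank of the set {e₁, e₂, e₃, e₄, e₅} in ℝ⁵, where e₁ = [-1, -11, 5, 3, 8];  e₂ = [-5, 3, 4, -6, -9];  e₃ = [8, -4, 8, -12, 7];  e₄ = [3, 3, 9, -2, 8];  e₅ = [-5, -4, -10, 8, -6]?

rank 5

Row-reduce the 5×5 matrix with these as rows.
Exactly 5 pivots survive; hence the rank is 5.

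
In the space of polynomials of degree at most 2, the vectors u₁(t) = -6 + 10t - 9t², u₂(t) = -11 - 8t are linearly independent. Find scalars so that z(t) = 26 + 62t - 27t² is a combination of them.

Take coordinate vectors relative to {1, t, t²}.
Since u₁, u₂ are independent, the coefficients expressing z are uniquely determined by a linear system.
Row-reducing the augmented matrix gives the unique coefficients (a₁, a₂) = (3, -4).

z = 3u₁ - 4u₂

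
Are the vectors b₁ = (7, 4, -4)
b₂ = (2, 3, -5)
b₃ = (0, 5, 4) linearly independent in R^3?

Row-reduce the matrix whose columns are b₁, b₂, b₃.
The reduction yields 3 nonzero rows, so the rank is 3.
Since rank = 3 (the number of vectors), the set is linearly independent.

linearly independent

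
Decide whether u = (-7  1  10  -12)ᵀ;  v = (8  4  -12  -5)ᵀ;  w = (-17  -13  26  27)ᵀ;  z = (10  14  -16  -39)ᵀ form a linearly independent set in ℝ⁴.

Form the 4×4 matrix with these as columns; its determinant is 0.
A zero determinant means the columns are linearly dependent.
Indeed u + 3v + w = 0.

linearly dependent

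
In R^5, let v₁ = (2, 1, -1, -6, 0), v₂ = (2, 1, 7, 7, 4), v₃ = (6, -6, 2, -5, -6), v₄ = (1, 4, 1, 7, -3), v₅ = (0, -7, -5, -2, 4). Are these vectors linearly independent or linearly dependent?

linearly independent

The matrix [v₁|v₂|v₃|v₄|v₅] has determinant 20228.
A nonzero determinant means the columns are linearly independent.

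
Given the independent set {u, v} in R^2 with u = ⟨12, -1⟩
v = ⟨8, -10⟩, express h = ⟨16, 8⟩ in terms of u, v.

h = 2u - v

Since u, v are independent, the coefficients expressing h are uniquely determined by a linear system.
Back-substitution yields (α₁, α₂) = (2, -1).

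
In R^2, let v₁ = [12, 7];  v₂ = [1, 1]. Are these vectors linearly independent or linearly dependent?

linearly independent

Form the 2×2 matrix with these as columns; its determinant is 5.
A nonzero determinant means the columns are linearly independent.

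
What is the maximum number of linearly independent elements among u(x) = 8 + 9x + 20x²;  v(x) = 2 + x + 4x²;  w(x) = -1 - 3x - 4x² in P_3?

2

Represent each element by its coordinate vector in ℝ⁴.
Form the matrix with u, v, w as columns and reduce.
Exactly 2 pivots survive; hence the rank is 2.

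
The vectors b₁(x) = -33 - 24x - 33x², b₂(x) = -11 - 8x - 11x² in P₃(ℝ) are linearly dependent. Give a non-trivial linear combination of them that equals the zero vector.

Pass to coordinate vectors relative to the basis {1, x, …, x³}.
Solve the homogeneous system with b₁, b₂ as columns by row-reducing the coefficient matrix.
A generator of the null space is (1, -3).

b₁ - 3b₂ = 0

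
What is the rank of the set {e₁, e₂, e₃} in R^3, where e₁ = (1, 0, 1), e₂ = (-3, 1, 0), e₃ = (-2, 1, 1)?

Put the 3×3 matrix [e₁|e₂|e₃] into echelon form.
The echelon form has 2 nonzero rows, so the rank is 2.

rank 2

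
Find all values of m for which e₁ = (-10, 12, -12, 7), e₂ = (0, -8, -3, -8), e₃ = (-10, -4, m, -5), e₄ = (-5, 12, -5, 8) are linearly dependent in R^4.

m = -44/3

Place the vectors as rows of a 4×4 matrix; dependence ⇔ determinant zero.
Expanding, det = -120*m - 1760.
Solving -120*m - 1760 = 0 yields m = -44/3.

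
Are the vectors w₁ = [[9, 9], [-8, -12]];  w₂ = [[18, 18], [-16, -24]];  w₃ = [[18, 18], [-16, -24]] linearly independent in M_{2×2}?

Write each element as a coordinate vector in ℝ⁴ using {E₁₁, E₁₂, E₂₁, E₂₂}.
One vector is a scalar multiple of another, so the set is dependent.

linearly dependent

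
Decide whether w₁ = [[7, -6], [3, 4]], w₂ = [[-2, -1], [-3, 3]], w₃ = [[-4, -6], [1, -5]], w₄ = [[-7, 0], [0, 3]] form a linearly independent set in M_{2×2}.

Write each element as a coordinate vector in ℝ⁴ using {E₁₁, E₁₂, E₂₁, E₂₂}.
Place the vectors as rows of a 4×4 matrix and reduce to echelon form.
The reduction yields 4 nonzero rows, so the rank is 4.
Since rank = 4 (the number of vectors), the set is linearly independent.

linearly independent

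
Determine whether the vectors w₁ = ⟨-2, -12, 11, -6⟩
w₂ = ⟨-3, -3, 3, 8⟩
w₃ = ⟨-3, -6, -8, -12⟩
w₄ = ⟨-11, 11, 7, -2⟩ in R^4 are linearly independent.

Form the 4×4 matrix with these as columns; its determinant is -30994.
A nonzero determinant means the columns are linearly independent.

linearly independent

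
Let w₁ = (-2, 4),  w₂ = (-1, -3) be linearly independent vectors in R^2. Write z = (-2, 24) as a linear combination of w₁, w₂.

z = 3w₁ - 4w₂

Since w₁, w₂ are independent, the coefficients expressing z are uniquely determined by a linear system.
The system has the unique solution (α₁, α₂) = (3, -4).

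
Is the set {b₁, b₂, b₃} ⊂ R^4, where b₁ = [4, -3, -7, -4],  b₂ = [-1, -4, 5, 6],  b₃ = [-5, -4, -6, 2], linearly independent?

Row-reduce the matrix whose columns are b₁, b₂, b₃.
The reduction yields 3 nonzero rows, so the rank is 3.
Since rank = 3 (the number of vectors), the set is linearly independent.

linearly independent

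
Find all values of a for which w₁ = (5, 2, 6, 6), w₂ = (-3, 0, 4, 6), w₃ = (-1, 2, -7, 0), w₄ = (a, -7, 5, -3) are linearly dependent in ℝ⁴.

Dependence holds iff the 4×4 matrix [w₁ w₂ w₃ w₄] is singular.
Expanding, det = -108*a - 1350.
This vanishes exactly when a = -25/2.

a = -25/2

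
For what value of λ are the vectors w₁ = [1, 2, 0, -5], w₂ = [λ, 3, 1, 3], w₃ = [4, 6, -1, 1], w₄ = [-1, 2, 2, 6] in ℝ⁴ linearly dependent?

The set is linearly dependent precisely when det[w₁; w₂; w₃; w₄] = 0.
Cofactor expansion gives det = 86*λ - 43.
Solving 86*λ - 43 = 0 yields λ = 1/2.

λ = 1/2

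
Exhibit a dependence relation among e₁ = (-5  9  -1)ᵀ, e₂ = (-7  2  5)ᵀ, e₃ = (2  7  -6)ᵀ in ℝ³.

Set up α₁e₁ + … + α₃e₃ = 0 and solve the homogeneous system.
A generator of the null space is (1, -1, -1).

e₁ - e₂ - e₃ = 0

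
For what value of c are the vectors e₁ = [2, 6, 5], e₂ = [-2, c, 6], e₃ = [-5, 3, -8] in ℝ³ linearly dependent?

c = 38

The vectors are dependent exactly when the determinant of the matrix with rows e₁, e₂, e₃ vanishes.
Expanding, det = 9*c - 342.
Solving 9*c - 342 = 0 yields c = 38.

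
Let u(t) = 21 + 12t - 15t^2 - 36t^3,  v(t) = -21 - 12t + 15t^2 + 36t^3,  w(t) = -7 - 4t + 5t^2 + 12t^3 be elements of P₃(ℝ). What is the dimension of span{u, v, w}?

Pass to coordinate vectors with respect to the basis {1, t, …, t^3}.
Form the matrix with u, v, w as columns and reduce.
The echelon form has 1 nonzero row, so the rank is 1.

1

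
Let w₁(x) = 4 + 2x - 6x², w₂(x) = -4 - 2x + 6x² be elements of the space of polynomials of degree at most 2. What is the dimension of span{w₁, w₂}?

dim = 1

Pass to coordinate vectors with respect to the basis {1, x, x²}.
Row-reduce the 2×3 matrix with these as rows.
Exactly 1 pivot survives; hence the rank is 1.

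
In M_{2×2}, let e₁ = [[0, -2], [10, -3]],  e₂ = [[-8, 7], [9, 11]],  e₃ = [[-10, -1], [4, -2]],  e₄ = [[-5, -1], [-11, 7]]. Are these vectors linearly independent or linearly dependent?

Take coordinates with respect to the standard basis {E₁₁, E₁₂, E₂₁, E₂₂}.
The matrix [e₁|e₂|e₃|e₄] has determinant 8119.
A nonzero determinant means the columns are linearly independent.

linearly independent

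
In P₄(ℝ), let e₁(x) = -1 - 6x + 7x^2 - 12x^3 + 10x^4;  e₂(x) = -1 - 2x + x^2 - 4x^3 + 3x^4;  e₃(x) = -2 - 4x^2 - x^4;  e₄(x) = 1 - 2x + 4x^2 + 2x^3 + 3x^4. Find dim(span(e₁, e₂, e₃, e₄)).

Represent each element by its coordinate vector in ℝ⁵.
Put the 5×4 matrix [e₁|e₂|e₃|e₄] into echelon form.
The echelon form has 3 nonzero rows, so the rank is 3.

dim = 3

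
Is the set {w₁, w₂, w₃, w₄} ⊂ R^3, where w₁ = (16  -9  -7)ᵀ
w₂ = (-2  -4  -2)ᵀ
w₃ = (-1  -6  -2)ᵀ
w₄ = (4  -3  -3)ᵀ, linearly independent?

linearly dependent

There are 4 vectors in a 3-dimensional space, so they cannot be linearly independent.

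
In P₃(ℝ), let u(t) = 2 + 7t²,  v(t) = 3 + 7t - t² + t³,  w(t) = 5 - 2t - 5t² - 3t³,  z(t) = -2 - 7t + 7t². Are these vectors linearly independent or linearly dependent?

Take coordinates with respect to the standard basis {1, t, …, t³}.
The matrix [u|v|w|z] has determinant -266.
A nonzero determinant means the columns are linearly independent.

linearly independent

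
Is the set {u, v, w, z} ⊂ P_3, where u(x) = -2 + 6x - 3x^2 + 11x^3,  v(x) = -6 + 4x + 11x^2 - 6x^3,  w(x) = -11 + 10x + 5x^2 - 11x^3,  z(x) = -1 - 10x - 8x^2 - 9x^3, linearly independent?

Take coordinates with respect to the standard basis {1, x, …, x^3}.
Place the vectors as rows of a 4×4 matrix and reduce to echelon form.
The reduction yields 4 nonzero rows, so the rank is 4.
Since rank = 4 (the number of vectors), the set is linearly independent.

linearly independent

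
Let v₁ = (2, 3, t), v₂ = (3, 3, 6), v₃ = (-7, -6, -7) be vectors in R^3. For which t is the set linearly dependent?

t = 11

Dependence holds iff the 3×3 matrix [v₁ v₂ v₃] is singular.
Expanding, det = 3*t - 33.
Solving 3*t - 33 = 0 yields t = 11.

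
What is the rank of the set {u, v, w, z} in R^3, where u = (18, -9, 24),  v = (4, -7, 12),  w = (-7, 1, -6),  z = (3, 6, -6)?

rank 2

Form the matrix with u, v, w, z as columns and reduce.
There are 2 pivot columns, so rank = 2.
(With 4 elements in a 3-dimensional space the rank is at most 3.)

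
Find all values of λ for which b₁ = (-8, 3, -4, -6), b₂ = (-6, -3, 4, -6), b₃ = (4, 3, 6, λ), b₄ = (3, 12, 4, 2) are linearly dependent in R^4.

Place the vectors as rows of a 4×4 matrix; dependence ⇔ determinant zero.
Cofactor expansion gives det = 1920 - 840*λ.
Solving 1920 - 840*λ = 0 yields λ = 16/7.

λ = 16/7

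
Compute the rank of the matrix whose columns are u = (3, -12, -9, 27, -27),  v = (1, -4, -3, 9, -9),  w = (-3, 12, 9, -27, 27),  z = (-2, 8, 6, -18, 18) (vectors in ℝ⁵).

Row-reduce the 4×5 matrix with these as rows.
Reduction leaves 1 leading entry, giving rank 1.

1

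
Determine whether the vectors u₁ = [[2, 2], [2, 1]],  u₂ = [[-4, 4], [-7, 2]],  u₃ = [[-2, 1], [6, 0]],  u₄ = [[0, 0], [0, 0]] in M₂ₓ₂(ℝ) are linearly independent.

linearly dependent

Take coordinates with respect to the standard basis {E₁₁, E₁₂, E₂₁, E₂₂}.
One of the vectors is the zero vector, so the set is linearly dependent.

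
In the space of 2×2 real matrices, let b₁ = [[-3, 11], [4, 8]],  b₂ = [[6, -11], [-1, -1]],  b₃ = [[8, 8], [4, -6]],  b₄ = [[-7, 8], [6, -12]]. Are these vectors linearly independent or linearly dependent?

Take coordinates with respect to the standard basis {E₁₁, E₁₂, E₂₁, E₂₂}.
The matrix [b₁|b₂|b₃|b₄] has determinant -11258.
A nonzero determinant means the columns are linearly independent.

linearly independent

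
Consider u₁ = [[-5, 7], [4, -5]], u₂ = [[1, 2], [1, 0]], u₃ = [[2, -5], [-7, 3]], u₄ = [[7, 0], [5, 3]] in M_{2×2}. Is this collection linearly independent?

linearly independent

Take coordinates with respect to the standard basis {E₁₁, E₁₂, E₂₁, E₂₂}.
Row-reduce the matrix whose columns are u₁, u₂, u₃, u₄.
The reduction yields 4 nonzero rows, so the rank is 4.
Since rank = 4 (the number of vectors), the set is linearly independent.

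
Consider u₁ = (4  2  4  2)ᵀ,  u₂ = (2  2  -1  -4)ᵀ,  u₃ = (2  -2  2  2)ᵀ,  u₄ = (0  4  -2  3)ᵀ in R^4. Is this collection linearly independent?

Row-reduce the matrix whose columns are u₁, u₂, u₃, u₄.
The reduction yields 4 nonzero rows, so the rank is 4.
Since rank = 4 (the number of vectors), the set is linearly independent.

linearly independent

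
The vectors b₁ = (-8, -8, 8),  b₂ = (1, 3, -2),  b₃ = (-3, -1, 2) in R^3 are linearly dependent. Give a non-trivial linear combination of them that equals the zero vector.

b₁ + 2b₂ - 2b₃ = 0

Set up α₁b₁ + … + α₃b₃ = 0 and solve the homogeneous system.
A generator of the null space is (1, 2, -2).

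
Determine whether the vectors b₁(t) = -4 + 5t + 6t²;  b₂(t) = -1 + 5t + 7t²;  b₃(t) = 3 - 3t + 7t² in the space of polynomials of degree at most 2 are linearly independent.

Take coordinates with respect to the standard basis {1, t, t²}.
Row-reduce the matrix whose columns are b₁, b₂, b₃.
The reduction yields 3 nonzero rows, so the rank is 3.
Since rank = 3 (the number of vectors), the set is linearly independent.

linearly independent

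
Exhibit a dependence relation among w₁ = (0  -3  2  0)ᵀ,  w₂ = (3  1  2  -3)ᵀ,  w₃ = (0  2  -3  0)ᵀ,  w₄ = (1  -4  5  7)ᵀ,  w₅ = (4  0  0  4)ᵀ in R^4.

Write the vectors as columns of a matrix and find a nonzero vector in its null space.
A generator of the null space is (1, 1, 3, 1, -1).

w₁ + w₂ + 3w₃ + w₄ - w₅ = 0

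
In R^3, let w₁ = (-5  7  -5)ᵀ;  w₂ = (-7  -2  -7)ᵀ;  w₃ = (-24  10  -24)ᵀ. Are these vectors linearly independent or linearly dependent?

linearly dependent

Row-reduce the matrix whose columns are w₁, w₂, w₃.
The reduction yields 2 nonzero rows, so the rank is 2.
Since rank 2 < 3, the set is linearly dependent.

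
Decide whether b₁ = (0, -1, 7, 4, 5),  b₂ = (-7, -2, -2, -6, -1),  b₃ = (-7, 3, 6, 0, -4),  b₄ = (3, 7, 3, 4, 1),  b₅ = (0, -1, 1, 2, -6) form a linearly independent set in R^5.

Form the 5×5 matrix with these as columns; its determinant is 920.
A nonzero determinant means the columns are linearly independent.

linearly independent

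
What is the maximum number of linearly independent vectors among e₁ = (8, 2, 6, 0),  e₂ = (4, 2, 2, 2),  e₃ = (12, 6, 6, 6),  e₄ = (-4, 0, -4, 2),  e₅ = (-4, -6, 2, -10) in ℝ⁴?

2

Put the 4×5 matrix [e₁|e₂|e₃|e₄|e₅] into echelon form.
There are 2 pivot columns, so rank = 2.
(With 5 elements in a 4-dimensional space the rank is at most 4.)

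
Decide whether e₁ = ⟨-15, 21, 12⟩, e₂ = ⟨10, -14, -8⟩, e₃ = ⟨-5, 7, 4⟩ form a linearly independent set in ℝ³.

linearly dependent

Form the 3×3 matrix with these as columns; its determinant is 0.
A zero determinant means the columns are linearly dependent.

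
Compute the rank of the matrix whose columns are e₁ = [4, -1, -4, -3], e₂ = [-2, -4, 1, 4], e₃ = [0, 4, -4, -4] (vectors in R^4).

Apply Gaussian elimination to the matrix whose rows are e₁, e₂, e₃.
Reduction leaves 3 leading entries, giving rank 3.

rank 3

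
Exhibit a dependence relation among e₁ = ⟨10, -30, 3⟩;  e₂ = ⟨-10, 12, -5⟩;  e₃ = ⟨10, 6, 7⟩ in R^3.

Row-reduce the matrix with e₁, e₂, e₃ as columns; the null space gives the coefficients.
The free variable yields coefficients (1, 2, 1) (any nonzero multiple also works).

e₁ + 2e₂ + e₃ = 0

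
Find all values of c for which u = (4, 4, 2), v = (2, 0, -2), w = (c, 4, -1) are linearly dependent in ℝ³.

c = 7

Dependence holds iff the 3×3 matrix [u v w] is singular.
Cofactor expansion gives det = 56 - 8*c.
Setting this to zero gives c = 7.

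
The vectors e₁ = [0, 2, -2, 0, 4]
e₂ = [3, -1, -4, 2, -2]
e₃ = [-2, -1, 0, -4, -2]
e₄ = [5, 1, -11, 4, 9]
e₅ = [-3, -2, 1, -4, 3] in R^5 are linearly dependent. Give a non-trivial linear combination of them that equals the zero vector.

Row-reduce the matrix with e₁, e₂, e₃, e₄, e₅ as columns; the null space gives the coefficients.
A generator of the null space is (2, 2, -1, -1, 1).

2e₁ + 2e₂ - e₃ - e₄ + e₅ = 0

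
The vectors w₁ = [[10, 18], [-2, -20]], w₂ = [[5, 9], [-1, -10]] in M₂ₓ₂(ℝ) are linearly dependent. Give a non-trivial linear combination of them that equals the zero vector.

Take coordinates with respect to {E₁₁, E₁₂, E₂₁, E₂₂}.
Set up α₁w₁ + α₂w₂ = 0 and solve the homogeneous system.
The free variable yields coefficients (1, -2) (any nonzero multiple also works).

w₁ - 2w₂ = 0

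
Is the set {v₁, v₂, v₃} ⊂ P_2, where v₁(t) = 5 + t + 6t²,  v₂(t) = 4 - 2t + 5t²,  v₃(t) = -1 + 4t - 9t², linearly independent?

linearly independent

Take coordinates with respect to the standard basis {1, t, t²}.
Place the vectors as rows of a 3×3 matrix and reduce to echelon form.
The reduction yields 3 nonzero rows, so the rank is 3.
Since rank = 3 (the number of vectors), the set is linearly independent.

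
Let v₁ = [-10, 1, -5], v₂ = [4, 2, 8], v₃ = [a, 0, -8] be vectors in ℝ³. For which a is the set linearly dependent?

a = -32/3

The vectors are dependent exactly when the determinant of the matrix with rows v₁, v₂, v₃ vanishes.
Expanding, det = 18*a + 192.
Setting this to zero gives a = -32/3.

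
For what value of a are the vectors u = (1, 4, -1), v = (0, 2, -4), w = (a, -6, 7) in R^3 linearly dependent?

The set is linearly dependent precisely when det[u; v; w] = 0.
Expanding, det = -14*a - 10.
This vanishes exactly when a = -5/7.

a = -5/7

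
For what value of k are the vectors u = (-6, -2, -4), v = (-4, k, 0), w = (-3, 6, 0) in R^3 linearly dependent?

k = 8

The set is linearly dependent precisely when det[u; v; w] = 0.
Expanding, det = 96 - 12*k.
This vanishes exactly when k = 8.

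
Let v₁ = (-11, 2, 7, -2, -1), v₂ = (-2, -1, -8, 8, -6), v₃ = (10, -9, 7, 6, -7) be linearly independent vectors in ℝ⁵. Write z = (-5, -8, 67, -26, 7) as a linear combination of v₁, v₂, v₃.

z = 3v₁ - 4v₂ + 2v₃

Solve the system with v₁, v₂, v₃ as columns and z as the right-hand side.
The system has the unique solution (α₁, α₂, α₃) = (3, -4, 2).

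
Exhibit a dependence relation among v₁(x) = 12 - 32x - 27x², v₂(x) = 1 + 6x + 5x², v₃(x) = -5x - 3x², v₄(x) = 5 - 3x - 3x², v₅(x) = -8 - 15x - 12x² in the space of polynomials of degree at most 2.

Pass to coordinate vectors relative to the basis {1, x, x²}.
Set up α₁v₁ + … + α₅v₅ = 0 and solve the homogeneous system.
One solution (up to scaling) is (1, 3, -1, -3, 0).

v₁ + 3v₂ - v₃ - 3v₄ = 0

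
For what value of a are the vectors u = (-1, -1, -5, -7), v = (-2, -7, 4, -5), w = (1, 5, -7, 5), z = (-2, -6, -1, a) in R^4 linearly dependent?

Dependence holds iff the 4×4 matrix [u v w z] is singular.
Cofactor expansion gives det = 30 - 4*a.
Solving 30 - 4*a = 0 yields a = 15/2.

a = 15/2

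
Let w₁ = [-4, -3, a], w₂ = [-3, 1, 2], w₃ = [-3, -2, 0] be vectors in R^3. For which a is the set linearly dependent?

a = -2/9

Place the vectors as rows of a 3×3 matrix; dependence ⇔ determinant zero.
Cofactor expansion gives det = 9*a + 2.
Setting this to zero gives a = -2/9.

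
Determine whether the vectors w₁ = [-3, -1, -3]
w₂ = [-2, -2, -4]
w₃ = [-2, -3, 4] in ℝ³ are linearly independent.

linearly independent

Place the vectors as rows of a 3×3 matrix and reduce to echelon form.
The reduction yields 3 nonzero rows, so the rank is 3.
Since rank = 3 (the number of vectors), the set is linearly independent.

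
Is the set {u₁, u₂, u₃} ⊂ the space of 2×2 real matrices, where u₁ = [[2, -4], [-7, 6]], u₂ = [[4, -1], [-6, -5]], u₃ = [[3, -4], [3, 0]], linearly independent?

linearly independent

Write each element as a coordinate vector in ℝ⁴ using {E₁₁, E₁₂, E₂₁, E₂₂}.
Row-reduce the matrix whose columns are u₁, u₂, u₃.
The reduction yields 3 nonzero rows, so the rank is 3.
Since rank = 3 (the number of vectors), the set is linearly independent.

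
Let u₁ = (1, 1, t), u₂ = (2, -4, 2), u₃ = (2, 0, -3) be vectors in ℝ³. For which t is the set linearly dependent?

t = -11/4

The vectors are dependent exactly when the determinant of the matrix with rows u₁, u₂, u₃ vanishes.
The determinant works out to 8*t + 22.
This vanishes exactly when t = -11/4.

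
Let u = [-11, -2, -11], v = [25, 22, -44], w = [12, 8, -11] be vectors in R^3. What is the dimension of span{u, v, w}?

2

Row-reduce the 3×3 matrix with these as rows.
There are 2 pivot columns, so rank = 2.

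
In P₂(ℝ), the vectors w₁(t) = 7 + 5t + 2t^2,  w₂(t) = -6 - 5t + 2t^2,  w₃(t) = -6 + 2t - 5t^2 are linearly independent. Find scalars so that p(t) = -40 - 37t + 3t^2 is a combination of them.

Work in coordinates with respect to the standard basis {1, t, t^2}.
Solve the system with w₁, w₂, w₃ as columns and p as the right-hand side.
Back-substitution yields (α₁, α₂, α₃) = (-4, 3, -1).

p = -4w₁ + 3w₂ - w₃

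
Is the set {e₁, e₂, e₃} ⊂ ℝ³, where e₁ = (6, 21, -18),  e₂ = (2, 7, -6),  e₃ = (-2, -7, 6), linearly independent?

Place the vectors as rows of a 3×3 matrix and reduce to echelon form.
The reduction yields 1 nonzero row, so the rank is 1.
Since rank 1 < 3, the set is linearly dependent.

linearly dependent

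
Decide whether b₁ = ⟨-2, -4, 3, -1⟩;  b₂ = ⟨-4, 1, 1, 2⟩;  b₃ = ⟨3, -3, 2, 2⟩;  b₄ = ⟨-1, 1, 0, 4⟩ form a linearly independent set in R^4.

linearly independent

The matrix [b₁|b₂|b₃|b₄] has determinant -72.
A nonzero determinant means the columns are linearly independent.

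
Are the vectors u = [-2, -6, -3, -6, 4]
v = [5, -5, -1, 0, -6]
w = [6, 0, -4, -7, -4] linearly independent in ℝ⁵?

linearly independent

Row-reduce the matrix whose columns are u, v, w.
The reduction yields 3 nonzero rows, so the rank is 3.
Since rank = 3 (the number of vectors), the set is linearly independent.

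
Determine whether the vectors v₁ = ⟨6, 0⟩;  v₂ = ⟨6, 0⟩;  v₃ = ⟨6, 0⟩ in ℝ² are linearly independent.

There are 3 vectors in a 2-dimensional space, so they cannot be linearly independent.

linearly dependent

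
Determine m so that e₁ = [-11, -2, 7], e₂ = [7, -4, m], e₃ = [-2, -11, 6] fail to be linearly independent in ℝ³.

Place the vectors as rows of a 3×3 matrix; dependence ⇔ determinant zero.
The determinant works out to -117*m - 247.
Setting this to zero gives m = -19/9.

m = -19/9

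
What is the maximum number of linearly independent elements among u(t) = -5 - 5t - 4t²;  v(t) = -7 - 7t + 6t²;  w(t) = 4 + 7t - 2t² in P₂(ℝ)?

Pass to coordinate vectors with respect to the basis {1, t, t²}.
Form the matrix with u, v, w as columns and reduce.
Reduction leaves 3 leading entries, giving rank 3.

3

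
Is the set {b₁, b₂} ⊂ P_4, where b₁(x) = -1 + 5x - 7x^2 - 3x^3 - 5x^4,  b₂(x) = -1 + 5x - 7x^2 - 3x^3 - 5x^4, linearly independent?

linearly dependent

Take coordinates with respect to the standard basis {1, x, …, x^4}.
Two of the vectors are equal, giving an immediate dependence.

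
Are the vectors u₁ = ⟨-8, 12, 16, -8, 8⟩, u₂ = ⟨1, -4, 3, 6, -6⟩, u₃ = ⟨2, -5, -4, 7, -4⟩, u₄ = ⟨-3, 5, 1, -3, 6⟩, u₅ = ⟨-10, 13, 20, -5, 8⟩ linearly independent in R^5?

linearly dependent

Place the vectors as rows of a 5×5 matrix and reduce to echelon form.
The reduction yields 3 nonzero rows, so the rank is 3.
Since rank 3 < 5, the set is linearly dependent.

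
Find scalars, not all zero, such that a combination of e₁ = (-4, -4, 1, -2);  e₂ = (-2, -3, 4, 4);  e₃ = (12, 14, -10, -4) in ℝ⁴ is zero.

Write the vectors as columns of a matrix and find a nonzero vector in its null space.
The free variable yields coefficients (2, 2, 1) (any nonzero multiple also works).

2e₁ + 2e₂ + e₃ = 0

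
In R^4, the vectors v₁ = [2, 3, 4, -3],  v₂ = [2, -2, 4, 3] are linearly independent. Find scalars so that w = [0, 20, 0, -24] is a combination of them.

Since v₁, v₂ are independent, the coefficients expressing w are uniquely determined by a linear system.
Row-reducing the augmented matrix gives the unique coefficients (a₁, a₂) = (4, -4).

w = 4v₁ - 4v₂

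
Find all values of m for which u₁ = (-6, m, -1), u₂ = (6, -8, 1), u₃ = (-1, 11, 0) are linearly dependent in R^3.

m = 8

Place the vectors as rows of a 3×3 matrix; dependence ⇔ determinant zero.
Cofactor expansion gives det = 8 - m.
Setting this to zero gives m = 8.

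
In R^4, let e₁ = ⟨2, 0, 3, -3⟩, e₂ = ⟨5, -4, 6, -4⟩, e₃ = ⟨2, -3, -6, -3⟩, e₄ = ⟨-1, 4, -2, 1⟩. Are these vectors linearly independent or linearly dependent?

linearly independent

Place the vectors as rows of a 4×4 matrix and reduce to echelon form.
The reduction yields 4 nonzero rows, so the rank is 4.
Since rank = 4 (the number of vectors), the set is linearly independent.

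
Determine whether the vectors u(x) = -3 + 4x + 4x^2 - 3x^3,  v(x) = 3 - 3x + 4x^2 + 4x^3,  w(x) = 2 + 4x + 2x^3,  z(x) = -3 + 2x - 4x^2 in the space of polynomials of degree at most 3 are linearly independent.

Take coordinates with respect to the standard basis {1, x, …, x^3}.
Place the vectors as rows of a 4×4 matrix and reduce to echelon form.
The reduction yields 4 nonzero rows, so the rank is 4.
Since rank = 4 (the number of vectors), the set is linearly independent.

linearly independent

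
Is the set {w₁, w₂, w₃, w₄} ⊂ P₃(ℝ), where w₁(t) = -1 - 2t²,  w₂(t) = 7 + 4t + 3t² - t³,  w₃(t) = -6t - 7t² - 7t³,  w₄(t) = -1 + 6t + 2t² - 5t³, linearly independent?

linearly independent

Take coordinates with respect to the standard basis {1, t, …, t³}.
Place the vectors as rows of a 4×4 matrix and reduce to echelon form.
The reduction yields 4 nonzero rows, so the rank is 4.
Since rank = 4 (the number of vectors), the set is linearly independent.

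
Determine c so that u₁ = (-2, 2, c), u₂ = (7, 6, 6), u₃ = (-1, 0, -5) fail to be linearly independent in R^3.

c = -59/3

Dependence holds iff the 3×3 matrix [u₁ u₂ u₃] is singular.
Expanding, det = 6*c + 118.
Setting this to zero gives c = -59/3.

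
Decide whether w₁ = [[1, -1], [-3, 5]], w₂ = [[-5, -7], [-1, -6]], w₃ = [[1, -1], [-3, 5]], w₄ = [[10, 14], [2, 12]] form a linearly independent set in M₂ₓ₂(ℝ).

linearly dependent

Take coordinates with respect to the standard basis {E₁₁, E₁₂, E₂₁, E₂₂}.
One vector is a scalar multiple of another, so the set is dependent.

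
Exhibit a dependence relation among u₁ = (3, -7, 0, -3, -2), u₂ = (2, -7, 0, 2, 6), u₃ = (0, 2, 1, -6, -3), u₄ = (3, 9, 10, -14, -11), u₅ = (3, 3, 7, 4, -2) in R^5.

Set up α₁u₁ + … + α₅u₅ = 0 and solve the homogeneous system.
A generator of the null space is (0, 0, 3, -1, 1).

3u₃ - u₄ + u₅ = 0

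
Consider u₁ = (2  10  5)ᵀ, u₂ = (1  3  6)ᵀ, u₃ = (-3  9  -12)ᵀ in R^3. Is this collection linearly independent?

Place the vectors as rows of a 3×3 matrix and reduce to echelon form.
The reduction yields 3 nonzero rows, so the rank is 3.
Since rank = 3 (the number of vectors), the set is linearly independent.

linearly independent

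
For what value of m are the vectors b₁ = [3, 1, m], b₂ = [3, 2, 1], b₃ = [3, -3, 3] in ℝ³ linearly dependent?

The vectors are dependent exactly when the determinant of the matrix with rows b₁, b₂, b₃ vanishes.
Expanding, det = 21 - 15*m.
This vanishes exactly when m = 7/5.

m = 7/5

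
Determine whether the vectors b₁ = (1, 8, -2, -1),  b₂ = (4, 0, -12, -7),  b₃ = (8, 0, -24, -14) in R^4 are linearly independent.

One vector is a scalar multiple of another, so the set is dependent.

linearly dependent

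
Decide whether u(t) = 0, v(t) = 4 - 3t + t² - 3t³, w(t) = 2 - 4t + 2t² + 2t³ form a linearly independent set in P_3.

linearly dependent

Take coordinates with respect to the standard basis {1, t, …, t³}.
One of the vectors is the zero vector, so the set is linearly dependent.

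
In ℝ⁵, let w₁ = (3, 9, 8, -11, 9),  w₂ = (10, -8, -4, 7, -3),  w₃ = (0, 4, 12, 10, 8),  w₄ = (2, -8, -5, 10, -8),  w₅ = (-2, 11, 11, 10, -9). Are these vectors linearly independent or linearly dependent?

linearly independent

Row-reduce the matrix whose columns are w₁, w₂, w₃, w₄, w₅.
The reduction yields 5 nonzero rows, so the rank is 5.
Since rank = 5 (the number of vectors), the set is linearly independent.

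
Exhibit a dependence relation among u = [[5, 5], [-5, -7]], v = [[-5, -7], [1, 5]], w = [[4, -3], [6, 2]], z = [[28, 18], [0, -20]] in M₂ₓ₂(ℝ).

2u - 2v + 2w - z = 0

Take coordinates with respect to {E₁₁, E₁₂, E₂₁, E₂₂}.
Write the vectors as columns of a matrix and find a nonzero vector in its null space.
A generator of the null space is (2, -2, 2, -1).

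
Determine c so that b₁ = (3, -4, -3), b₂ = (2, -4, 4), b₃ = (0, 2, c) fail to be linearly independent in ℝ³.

c = -9

The vectors are dependent exactly when the determinant of the matrix with rows b₁, b₂, b₃ vanishes.
The determinant works out to -4*c - 36.
Solving -4*c - 36 = 0 yields c = -9.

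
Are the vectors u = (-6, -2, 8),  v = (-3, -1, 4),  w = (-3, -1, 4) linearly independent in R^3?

The matrix [u|v|w] has determinant 0.
A zero determinant means the columns are linearly dependent.
Indeed u - 2v = 0.

linearly dependent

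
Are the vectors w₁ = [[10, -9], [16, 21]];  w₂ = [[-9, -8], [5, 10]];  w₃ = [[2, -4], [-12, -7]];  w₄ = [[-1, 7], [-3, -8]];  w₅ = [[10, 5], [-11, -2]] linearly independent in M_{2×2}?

Write each element as a coordinate vector in ℝ⁴ using {E₁₁, E₁₂, E₂₁, E₂₂}.
There are 5 vectors in a 4-dimensional space, so they cannot be linearly independent.

linearly dependent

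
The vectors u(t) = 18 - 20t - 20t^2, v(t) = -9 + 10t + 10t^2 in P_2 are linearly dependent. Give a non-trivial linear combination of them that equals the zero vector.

u + 2v = 0

Pass to coordinate vectors relative to the basis {1, t, t^2}.
Solve the homogeneous system with u, v as columns by row-reducing the coefficient matrix.
A generator of the null space is (1, 2).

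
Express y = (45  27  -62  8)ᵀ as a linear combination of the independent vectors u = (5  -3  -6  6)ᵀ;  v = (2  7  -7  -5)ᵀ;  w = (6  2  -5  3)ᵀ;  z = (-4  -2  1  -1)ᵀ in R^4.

y = 3u + 4v + 3w - z

Solve the system with u, v, w, z as columns and y as the right-hand side.
Row-reducing the augmented matrix gives the unique coefficients (α₁, …, α₄) = (3, 4, 3, -1).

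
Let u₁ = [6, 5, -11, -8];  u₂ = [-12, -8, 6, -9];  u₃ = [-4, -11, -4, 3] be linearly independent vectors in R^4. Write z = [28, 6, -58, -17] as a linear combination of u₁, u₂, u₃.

z = 4u₁ - u₂ + 2u₃

Solve the system with u₁, u₂, u₃ as columns and z as the right-hand side.
Row-reducing the augmented matrix gives the unique coefficients (c₁, c₂, c₃) = (4, -1, 2).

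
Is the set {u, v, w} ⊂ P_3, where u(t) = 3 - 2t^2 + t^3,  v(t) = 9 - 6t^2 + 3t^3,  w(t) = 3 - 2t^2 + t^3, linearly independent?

Write each element as a coordinate vector in ℝ⁴ using {1, t, …, t^3}.
Row-reduce the matrix whose columns are u, v, w.
The reduction yields 1 nonzero row, so the rank is 1.
Since rank 1 < 3, the set is linearly dependent.

linearly dependent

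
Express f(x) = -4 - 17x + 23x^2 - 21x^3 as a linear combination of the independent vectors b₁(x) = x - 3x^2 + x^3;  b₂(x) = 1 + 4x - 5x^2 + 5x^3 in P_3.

Identify each element with its coordinate vector in ℝ⁴ via {1, x, …, x^3}.
Write f = c₁b₁ + c₂b₂ and equate components.
Back-substitution yields (c₁, c₂) = (-1, -4).

f = -b₁ - 4b₂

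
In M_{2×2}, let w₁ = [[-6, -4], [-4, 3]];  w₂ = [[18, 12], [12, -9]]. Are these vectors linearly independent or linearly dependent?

linearly dependent

Take coordinates with respect to the standard basis {E₁₁, E₁₂, E₂₁, E₂₂}.
Place the vectors as rows of a 2×4 matrix and reduce to echelon form.
The reduction yields 1 nonzero row, so the rank is 1.
Since rank 1 < 2, the set is linearly dependent.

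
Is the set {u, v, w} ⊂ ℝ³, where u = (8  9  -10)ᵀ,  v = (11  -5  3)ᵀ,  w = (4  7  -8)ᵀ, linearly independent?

linearly independent

Row-reduce the matrix whose columns are u, v, w.
The reduction yields 3 nonzero rows, so the rank is 3.
Since rank = 3 (the number of vectors), the set is linearly independent.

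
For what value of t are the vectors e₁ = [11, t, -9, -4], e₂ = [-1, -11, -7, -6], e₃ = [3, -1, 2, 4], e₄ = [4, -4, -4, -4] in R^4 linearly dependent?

t = -19

The set is linearly dependent precisely when det[e₁; e₂; e₃; e₄] = 0.
Expanding, det = 84*t + 1596.
This vanishes exactly when t = -19.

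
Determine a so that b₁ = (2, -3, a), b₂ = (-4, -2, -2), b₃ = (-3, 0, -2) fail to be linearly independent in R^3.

Place the vectors as rows of a 3×3 matrix; dependence ⇔ determinant zero.
The determinant works out to 14 - 6*a.
Setting this to zero gives a = 7/3.

a = 7/3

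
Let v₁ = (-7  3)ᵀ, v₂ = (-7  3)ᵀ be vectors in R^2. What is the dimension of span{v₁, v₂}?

Row-reduce the 2×2 matrix with these as rows.
The echelon form has 1 nonzero row, so the rank is 1.

dim = 1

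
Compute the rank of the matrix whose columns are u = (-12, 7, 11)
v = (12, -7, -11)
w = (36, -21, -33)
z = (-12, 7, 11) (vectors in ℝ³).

Apply Gaussian elimination to the matrix whose rows are u, v, w, z.
Exactly 1 pivot survives; hence the rank is 1.
(With 4 elements in a 3-dimensional space the rank is at most 3.)

1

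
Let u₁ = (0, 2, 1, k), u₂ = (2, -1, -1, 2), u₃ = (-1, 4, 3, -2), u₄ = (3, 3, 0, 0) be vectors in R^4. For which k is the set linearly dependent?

k = -1

The vectors are dependent exactly when the determinant of the matrix with rows u₁, u₂, u₃, u₄ vanishes.
Cofactor expansion gives det = 12*k + 12.
Solving 12*k + 12 = 0 yields k = -1.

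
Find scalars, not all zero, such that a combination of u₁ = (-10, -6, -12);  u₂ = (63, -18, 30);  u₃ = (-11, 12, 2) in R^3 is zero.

3u₁ + u₂ + 3u₃ = 0

Row-reduce the matrix with u₁, u₂, u₃ as columns; the null space gives the coefficients.
A generator of the null space is (3, 1, 3).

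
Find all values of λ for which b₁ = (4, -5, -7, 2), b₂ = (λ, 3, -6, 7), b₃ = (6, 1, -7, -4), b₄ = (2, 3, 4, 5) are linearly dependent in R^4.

Place the vectors as rows of a 4×4 matrix; dependence ⇔ determinant zero.
The determinant works out to 3784 - 264*λ.
This vanishes exactly when λ = 43/3.

λ = 43/3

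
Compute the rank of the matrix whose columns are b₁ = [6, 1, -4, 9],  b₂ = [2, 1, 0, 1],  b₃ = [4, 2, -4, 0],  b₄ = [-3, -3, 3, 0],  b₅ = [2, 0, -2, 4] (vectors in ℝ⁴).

rank 4

Form the matrix with b₁, b₂, b₃, b₄, b₅ as columns and reduce.
The echelon form has 4 nonzero rows, so the rank is 4.
(With 5 elements in a 4-dimensional space the rank is at most 4.)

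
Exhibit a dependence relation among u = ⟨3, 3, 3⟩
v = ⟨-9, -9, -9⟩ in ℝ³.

3u + v = 0

Set up α₁u + α₂v = 0 and solve the homogeneous system.
The free variable yields coefficients (3, 1) (any nonzero multiple also works).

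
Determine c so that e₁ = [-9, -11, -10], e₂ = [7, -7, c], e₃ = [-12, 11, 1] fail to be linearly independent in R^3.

Place the vectors as rows of a 3×3 matrix; dependence ⇔ determinant zero.
Expanding, det = 231*c + 210.
This vanishes exactly when c = -10/11.

c = -10/11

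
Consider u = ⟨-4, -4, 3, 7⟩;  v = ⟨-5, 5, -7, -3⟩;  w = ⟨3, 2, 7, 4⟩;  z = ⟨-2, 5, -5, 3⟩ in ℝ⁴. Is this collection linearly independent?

Form the 4×4 matrix with these as columns; its determinant is -2195.
A nonzero determinant means the columns are linearly independent.

linearly independent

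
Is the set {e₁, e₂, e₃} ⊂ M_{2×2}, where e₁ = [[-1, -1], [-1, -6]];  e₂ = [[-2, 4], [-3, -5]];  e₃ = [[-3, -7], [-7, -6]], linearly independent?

Write each element as a coordinate vector in ℝ⁴ using {E₁₁, E₁₂, E₂₁, E₂₂}.
Row-reduce the matrix whose columns are e₁, e₂, e₃.
The reduction yields 3 nonzero rows, so the rank is 3.
Since rank = 3 (the number of vectors), the set is linearly independent.

linearly independent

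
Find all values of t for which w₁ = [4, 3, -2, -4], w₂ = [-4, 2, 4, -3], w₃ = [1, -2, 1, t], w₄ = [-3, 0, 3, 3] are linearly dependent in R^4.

t = 33/2

Dependence holds iff the 4×4 matrix [w₁ w₂ w₃ w₄] is singular.
Cofactor expansion gives det = 198 - 12*t.
Solving 198 - 12*t = 0 yields t = 33/2.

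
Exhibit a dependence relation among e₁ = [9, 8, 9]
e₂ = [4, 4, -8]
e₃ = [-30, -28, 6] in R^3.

2e₁ + 3e₂ + e₃ = 0

Solve the homogeneous system with e₁, e₂, e₃ as columns by row-reducing the coefficient matrix.
One solution (up to scaling) is (2, 3, 1).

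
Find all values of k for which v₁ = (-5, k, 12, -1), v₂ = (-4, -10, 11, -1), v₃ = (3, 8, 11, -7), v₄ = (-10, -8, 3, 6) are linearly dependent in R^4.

k = -20/3

The set is linearly dependent precisely when det[v₁; v₂; v₃; v₄] = 0.
The determinant works out to -105*k - 700.
This vanishes exactly when k = -20/3.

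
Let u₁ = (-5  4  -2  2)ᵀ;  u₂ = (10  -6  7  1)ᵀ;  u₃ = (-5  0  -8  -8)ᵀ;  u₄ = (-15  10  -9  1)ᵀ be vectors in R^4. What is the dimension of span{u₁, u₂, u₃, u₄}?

2

Row-reduce the 4×4 matrix with these as rows.
The echelon form has 2 nonzero rows, so the rank is 2.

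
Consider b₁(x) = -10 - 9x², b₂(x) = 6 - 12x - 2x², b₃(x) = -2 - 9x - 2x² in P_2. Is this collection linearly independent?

linearly independent

Write each element as a coordinate vector in ℝ³ using {1, x, x²}.
Place the vectors as rows of a 3×3 matrix and reduce to echelon form.
The reduction yields 3 nonzero rows, so the rank is 3.
Since rank = 3 (the number of vectors), the set is linearly independent.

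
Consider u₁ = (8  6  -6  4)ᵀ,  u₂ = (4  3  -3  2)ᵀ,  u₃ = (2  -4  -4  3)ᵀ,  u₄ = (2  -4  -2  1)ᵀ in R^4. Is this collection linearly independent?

linearly dependent

One vector is a scalar multiple of another, so the set is dependent.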